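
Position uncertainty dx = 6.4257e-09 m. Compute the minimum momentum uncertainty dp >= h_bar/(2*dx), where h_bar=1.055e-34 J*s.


dp = h_bar / (2 * dx)
= 1.055e-34 / (2 * 6.4257e-09)
= 1.055e-34 / 1.2851e-08
= 8.2092e-27 kg*m/s

8.2092e-27


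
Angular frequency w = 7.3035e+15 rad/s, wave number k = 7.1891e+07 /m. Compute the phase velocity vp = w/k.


vp = w / k
= 7.3035e+15 / 7.1891e+07
= 1.0159e+08 m/s

1.0159e+08


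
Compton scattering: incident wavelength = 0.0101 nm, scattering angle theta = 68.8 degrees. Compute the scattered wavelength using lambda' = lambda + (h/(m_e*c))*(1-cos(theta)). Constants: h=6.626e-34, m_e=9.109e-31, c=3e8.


Compton wavelength: h/(m_e*c) = 2.4247e-12 m
d_lambda = 2.4247e-12 * (1 - cos(68.8 deg))
= 2.4247e-12 * 0.638375
= 1.5479e-12 m = 0.001548 nm
lambda' = 0.0101 + 0.001548
= 0.011648 nm

0.011648


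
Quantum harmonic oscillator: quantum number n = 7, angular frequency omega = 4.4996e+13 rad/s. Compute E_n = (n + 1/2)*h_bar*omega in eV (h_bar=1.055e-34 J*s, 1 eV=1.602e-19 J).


E = (n + 1/2) * h_bar * omega
= (7 + 0.5) * 1.055e-34 * 4.4996e+13
= 7.5 * 4.7471e-21
= 3.5603e-20 J
= 0.2222 eV

0.2222


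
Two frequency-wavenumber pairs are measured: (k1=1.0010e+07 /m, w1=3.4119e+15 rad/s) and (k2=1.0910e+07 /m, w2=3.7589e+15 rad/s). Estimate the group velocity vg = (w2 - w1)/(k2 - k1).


vg = (w2 - w1) / (k2 - k1)
= (3.7589e+15 - 3.4119e+15) / (1.0910e+07 - 1.0010e+07)
= 3.4700e+14 / 9.0000e+05
= 3.8556e+08 m/s

3.8556e+08


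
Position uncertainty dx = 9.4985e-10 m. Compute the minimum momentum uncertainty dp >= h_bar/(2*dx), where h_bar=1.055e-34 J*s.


dp = h_bar / (2 * dx)
= 1.055e-34 / (2 * 9.4985e-10)
= 1.055e-34 / 1.8997e-09
= 5.5535e-26 kg*m/s

5.5535e-26


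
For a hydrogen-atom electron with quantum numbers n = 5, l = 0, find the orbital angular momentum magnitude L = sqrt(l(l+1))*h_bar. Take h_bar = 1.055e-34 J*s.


L = sqrt(l*(l+1)) * h_bar
= sqrt(0 * 1) * 1.055e-34
= sqrt(0) * 1.055e-34
= 0.0 * 1.055e-34
= 0.0000e+00 J*s

0.0000e+00


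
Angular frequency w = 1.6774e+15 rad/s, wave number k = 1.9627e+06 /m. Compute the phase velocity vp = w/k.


vp = w / k
= 1.6774e+15 / 1.9627e+06
= 8.5464e+08 m/s

8.5464e+08


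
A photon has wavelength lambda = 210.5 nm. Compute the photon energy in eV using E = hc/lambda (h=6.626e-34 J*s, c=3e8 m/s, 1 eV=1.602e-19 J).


E = hc / lambda
= (6.626e-34)(3e8) / (210.5e-9)
= 1.9878e-25 / 2.1050e-07
= 9.4432e-19 J
Converting to eV: 9.4432e-19 / 1.602e-19
= 5.8947 eV

5.8947


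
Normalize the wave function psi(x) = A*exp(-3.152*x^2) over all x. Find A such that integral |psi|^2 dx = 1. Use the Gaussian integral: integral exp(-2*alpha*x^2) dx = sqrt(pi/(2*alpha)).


integral |psi|^2 dx = A^2 * sqrt(pi/(2*alpha)) = 1
A^2 = sqrt(2*alpha/pi)
= sqrt(2 * 3.152 / pi)
= 1.416554
A = sqrt(1.416554)
= 1.1902

1.1902


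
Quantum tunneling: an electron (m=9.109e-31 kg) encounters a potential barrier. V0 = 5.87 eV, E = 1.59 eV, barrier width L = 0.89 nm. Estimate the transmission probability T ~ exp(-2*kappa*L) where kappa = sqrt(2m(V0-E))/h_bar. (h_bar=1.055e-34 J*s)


V0 - E = 4.28 eV = 6.8566e-19 J
kappa = sqrt(2 * m * (V0-E)) / h_bar
= sqrt(2 * 9.109e-31 * 6.8566e-19) / 1.055e-34
= 1.0594e+10 /m
2*kappa*L = 2 * 1.0594e+10 * 0.89e-9
= 18.8569
T = exp(-18.8569) = 6.464554e-09

6.464554e-09


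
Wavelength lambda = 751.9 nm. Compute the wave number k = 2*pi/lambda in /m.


k = 2 * pi / lambda
= 6.2832 / (751.9e-9)
= 6.2832 / 7.5190e-07
= 8.3564e+06 /m

8.3564e+06


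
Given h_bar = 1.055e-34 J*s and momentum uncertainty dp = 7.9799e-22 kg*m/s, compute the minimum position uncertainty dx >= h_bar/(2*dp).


dx = h_bar / (2 * dp)
= 1.055e-34 / (2 * 7.9799e-22)
= 1.055e-34 / 1.5960e-21
= 6.6104e-14 m

6.6104e-14


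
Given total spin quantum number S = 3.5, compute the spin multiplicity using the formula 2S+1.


Spin multiplicity = 2S + 1
= 2 * 3.5 + 1
= 7.0 + 1
= 8

8


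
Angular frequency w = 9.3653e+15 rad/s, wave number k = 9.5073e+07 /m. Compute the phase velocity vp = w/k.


vp = w / k
= 9.3653e+15 / 9.5073e+07
= 9.8506e+07 m/s

9.8506e+07


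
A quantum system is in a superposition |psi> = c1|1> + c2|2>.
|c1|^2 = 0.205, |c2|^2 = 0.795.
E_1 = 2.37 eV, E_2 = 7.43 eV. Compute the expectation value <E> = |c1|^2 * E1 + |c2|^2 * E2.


<E> = |c1|^2 * E1 + |c2|^2 * E2
= 0.205 * 2.37 + 0.795 * 7.43
= 0.4859 + 5.9069
= 6.3927 eV

6.3927


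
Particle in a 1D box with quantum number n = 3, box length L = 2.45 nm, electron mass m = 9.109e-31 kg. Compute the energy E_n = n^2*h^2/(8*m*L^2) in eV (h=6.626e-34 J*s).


E = n^2 * h^2 / (8 * m * L^2)
= 3^2 * (6.626e-34)^2 / (8 * 9.109e-31 * (2.45e-9)^2)
= 9 * 4.3904e-67 / (8 * 9.109e-31 * 6.0025e-18)
= 9.0334e-20 J
= 0.5639 eV

0.5639


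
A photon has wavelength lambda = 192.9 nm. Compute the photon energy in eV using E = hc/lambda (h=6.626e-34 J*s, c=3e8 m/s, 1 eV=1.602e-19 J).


E = hc / lambda
= (6.626e-34)(3e8) / (192.9e-9)
= 1.9878e-25 / 1.9290e-07
= 1.0305e-18 J
Converting to eV: 1.0305e-18 / 1.602e-19
= 6.4325 eV

6.4325


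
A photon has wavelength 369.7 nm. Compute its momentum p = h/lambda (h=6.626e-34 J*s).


p = h / lambda
= 6.626e-34 / (369.7e-9)
= 6.626e-34 / 3.6970e-07
= 1.7923e-27 kg*m/s

1.7923e-27


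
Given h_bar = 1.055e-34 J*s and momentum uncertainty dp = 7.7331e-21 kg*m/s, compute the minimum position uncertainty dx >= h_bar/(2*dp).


dx = h_bar / (2 * dp)
= 1.055e-34 / (2 * 7.7331e-21)
= 1.055e-34 / 1.5466e-20
= 6.8213e-15 m

6.8213e-15


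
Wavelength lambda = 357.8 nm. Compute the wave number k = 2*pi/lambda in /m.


k = 2 * pi / lambda
= 6.2832 / (357.8e-9)
= 6.2832 / 3.5780e-07
= 1.7561e+07 /m

1.7561e+07


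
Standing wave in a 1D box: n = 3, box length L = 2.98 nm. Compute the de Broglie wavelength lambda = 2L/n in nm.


lambda = 2L / n
= 2 * 2.98 / 3
= 5.96 / 3
= 1.9867 nm

1.9867


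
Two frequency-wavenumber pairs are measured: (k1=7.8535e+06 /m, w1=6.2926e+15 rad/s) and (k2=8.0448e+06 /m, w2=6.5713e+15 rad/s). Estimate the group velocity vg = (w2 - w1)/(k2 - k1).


vg = (w2 - w1) / (k2 - k1)
= (6.5713e+15 - 6.2926e+15) / (8.0448e+06 - 7.8535e+06)
= 2.7870e+14 / 1.9130e+05
= 1.4569e+09 m/s

1.4569e+09


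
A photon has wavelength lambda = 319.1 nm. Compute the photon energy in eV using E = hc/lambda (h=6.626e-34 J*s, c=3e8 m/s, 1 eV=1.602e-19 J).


E = hc / lambda
= (6.626e-34)(3e8) / (319.1e-9)
= 1.9878e-25 / 3.1910e-07
= 6.2294e-19 J
Converting to eV: 6.2294e-19 / 1.602e-19
= 3.8885 eV

3.8885


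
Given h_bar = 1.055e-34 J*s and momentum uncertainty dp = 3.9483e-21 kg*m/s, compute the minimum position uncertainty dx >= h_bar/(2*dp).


dx = h_bar / (2 * dp)
= 1.055e-34 / (2 * 3.9483e-21)
= 1.055e-34 / 7.8966e-21
= 1.3360e-14 m

1.3360e-14


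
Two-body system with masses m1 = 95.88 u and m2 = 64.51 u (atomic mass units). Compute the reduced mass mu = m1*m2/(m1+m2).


mu = m1 * m2 / (m1 + m2)
= 95.88 * 64.51 / (95.88 + 64.51)
= 6185.2188 / 160.39
= 38.5636 u

38.5636


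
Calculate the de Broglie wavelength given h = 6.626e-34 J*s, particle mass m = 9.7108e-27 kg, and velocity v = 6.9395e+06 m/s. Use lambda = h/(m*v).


lambda = h / (m * v)
= 6.626e-34 / (9.7108e-27 * 6.9395e+06)
= 6.626e-34 / 6.7388e-20
= 9.8326e-15 m

9.8326e-15


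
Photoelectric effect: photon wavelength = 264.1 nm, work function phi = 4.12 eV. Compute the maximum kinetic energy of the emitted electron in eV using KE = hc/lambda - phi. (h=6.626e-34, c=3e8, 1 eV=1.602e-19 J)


E_photon = hc / lambda
= (6.626e-34)(3e8) / (264.1e-9)
= 7.5267e-19 J
= 4.6983 eV
KE = E_photon - phi
= 4.6983 - 4.12
= 0.5783 eV

0.5783


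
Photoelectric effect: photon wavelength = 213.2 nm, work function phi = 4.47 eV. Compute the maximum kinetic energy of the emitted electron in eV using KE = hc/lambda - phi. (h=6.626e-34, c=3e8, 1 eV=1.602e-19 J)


E_photon = hc / lambda
= (6.626e-34)(3e8) / (213.2e-9)
= 9.3236e-19 J
= 5.82 eV
KE = E_photon - phi
= 5.82 - 4.47
= 1.35 eV

1.35


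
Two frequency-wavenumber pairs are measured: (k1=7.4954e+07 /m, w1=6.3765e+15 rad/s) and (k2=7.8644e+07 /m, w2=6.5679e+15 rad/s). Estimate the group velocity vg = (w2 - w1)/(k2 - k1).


vg = (w2 - w1) / (k2 - k1)
= (6.5679e+15 - 6.3765e+15) / (7.8644e+07 - 7.4954e+07)
= 1.9140e+14 / 3.6900e+06
= 5.1870e+07 m/s

5.1870e+07


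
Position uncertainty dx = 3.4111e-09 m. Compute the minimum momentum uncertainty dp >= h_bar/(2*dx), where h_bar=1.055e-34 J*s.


dp = h_bar / (2 * dx)
= 1.055e-34 / (2 * 3.4111e-09)
= 1.055e-34 / 6.8222e-09
= 1.5464e-26 kg*m/s

1.5464e-26


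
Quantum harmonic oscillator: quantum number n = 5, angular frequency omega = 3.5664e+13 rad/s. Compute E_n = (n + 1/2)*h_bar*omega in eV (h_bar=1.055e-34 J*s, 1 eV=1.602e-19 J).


E = (n + 1/2) * h_bar * omega
= (5 + 0.5) * 1.055e-34 * 3.5664e+13
= 5.5 * 3.7626e-21
= 2.0694e-20 J
= 0.1292 eV

0.1292


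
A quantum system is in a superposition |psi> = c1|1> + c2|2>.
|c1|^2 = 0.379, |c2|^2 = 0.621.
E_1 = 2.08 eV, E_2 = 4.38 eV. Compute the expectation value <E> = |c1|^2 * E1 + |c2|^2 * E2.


<E> = |c1|^2 * E1 + |c2|^2 * E2
= 0.379 * 2.08 + 0.621 * 4.38
= 0.7883 + 2.72
= 3.5083 eV

3.5083


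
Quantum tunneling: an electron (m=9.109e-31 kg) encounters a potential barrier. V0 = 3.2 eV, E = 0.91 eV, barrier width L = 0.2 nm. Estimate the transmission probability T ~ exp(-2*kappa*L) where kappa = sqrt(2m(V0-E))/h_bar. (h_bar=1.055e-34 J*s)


V0 - E = 2.29 eV = 3.6686e-19 J
kappa = sqrt(2 * m * (V0-E)) / h_bar
= sqrt(2 * 9.109e-31 * 3.6686e-19) / 1.055e-34
= 7.7490e+09 /m
2*kappa*L = 2 * 7.7490e+09 * 0.2e-9
= 3.0996
T = exp(-3.0996) = 4.506683e-02

4.506683e-02


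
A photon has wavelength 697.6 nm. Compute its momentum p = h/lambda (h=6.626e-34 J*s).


p = h / lambda
= 6.626e-34 / (697.6e-9)
= 6.626e-34 / 6.9760e-07
= 9.4983e-28 kg*m/s

9.4983e-28


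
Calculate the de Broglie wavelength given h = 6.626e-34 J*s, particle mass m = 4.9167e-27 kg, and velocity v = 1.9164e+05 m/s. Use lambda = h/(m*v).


lambda = h / (m * v)
= 6.626e-34 / (4.9167e-27 * 1.9164e+05)
= 6.626e-34 / 9.4224e-22
= 7.0322e-13 m

7.0322e-13


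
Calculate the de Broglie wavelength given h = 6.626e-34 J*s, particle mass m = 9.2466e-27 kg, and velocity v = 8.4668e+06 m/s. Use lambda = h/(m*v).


lambda = h / (m * v)
= 6.626e-34 / (9.2466e-27 * 8.4668e+06)
= 6.626e-34 / 7.8289e-20
= 8.4635e-15 m

8.4635e-15


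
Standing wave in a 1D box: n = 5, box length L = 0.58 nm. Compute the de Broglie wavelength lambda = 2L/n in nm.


lambda = 2L / n
= 2 * 0.58 / 5
= 1.16 / 5
= 0.232 nm

0.232


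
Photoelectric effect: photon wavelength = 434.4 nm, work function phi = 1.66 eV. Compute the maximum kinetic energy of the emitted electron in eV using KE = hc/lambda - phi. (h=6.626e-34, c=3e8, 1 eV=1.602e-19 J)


E_photon = hc / lambda
= (6.626e-34)(3e8) / (434.4e-9)
= 4.5760e-19 J
= 2.8564 eV
KE = E_photon - phi
= 2.8564 - 1.66
= 1.1964 eV

1.1964


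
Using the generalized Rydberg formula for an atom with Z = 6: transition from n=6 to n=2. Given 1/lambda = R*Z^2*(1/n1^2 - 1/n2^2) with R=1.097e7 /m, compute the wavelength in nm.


1/lambda = R * Z^2 * (1/n1^2 - 1/n2^2)
= 1.097e7 * 6^2 * (1/2^2 - 1/6^2)
= 1.097e7 * 36 * (0.25 - 0.027778)
= 8.7760e+07 /m
lambda = 1 / 8.7760e+07
= 11.3947 nm

11.3947


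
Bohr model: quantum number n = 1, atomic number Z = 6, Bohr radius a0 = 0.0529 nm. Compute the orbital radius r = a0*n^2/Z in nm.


r = a0 * n^2 / Z
= 0.0529 * 1^2 / 6
= 0.0529 * 1 / 6
= 0.0088 nm

0.0088


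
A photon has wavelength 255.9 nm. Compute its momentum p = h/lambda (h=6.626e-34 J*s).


p = h / lambda
= 6.626e-34 / (255.9e-9)
= 6.626e-34 / 2.5590e-07
= 2.5893e-27 kg*m/s

2.5893e-27


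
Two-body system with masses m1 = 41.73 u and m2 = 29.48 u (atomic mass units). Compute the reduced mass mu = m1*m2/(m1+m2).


mu = m1 * m2 / (m1 + m2)
= 41.73 * 29.48 / (41.73 + 29.48)
= 1230.2004 / 71.21
= 17.2757 u

17.2757


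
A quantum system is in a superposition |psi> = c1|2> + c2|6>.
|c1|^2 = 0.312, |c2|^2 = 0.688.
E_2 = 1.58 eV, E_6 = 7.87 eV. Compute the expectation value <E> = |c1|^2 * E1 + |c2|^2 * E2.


<E> = |c1|^2 * E1 + |c2|^2 * E2
= 0.312 * 1.58 + 0.688 * 7.87
= 0.493 + 5.4146
= 5.9075 eV

5.9075


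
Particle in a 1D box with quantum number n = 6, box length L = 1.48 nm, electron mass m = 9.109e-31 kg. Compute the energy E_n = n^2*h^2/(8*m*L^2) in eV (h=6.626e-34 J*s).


E = n^2 * h^2 / (8 * m * L^2)
= 6^2 * (6.626e-34)^2 / (8 * 9.109e-31 * (1.48e-9)^2)
= 36 * 4.3904e-67 / (8 * 9.109e-31 * 2.1904e-18)
= 9.9020e-19 J
= 6.181 eV

6.181


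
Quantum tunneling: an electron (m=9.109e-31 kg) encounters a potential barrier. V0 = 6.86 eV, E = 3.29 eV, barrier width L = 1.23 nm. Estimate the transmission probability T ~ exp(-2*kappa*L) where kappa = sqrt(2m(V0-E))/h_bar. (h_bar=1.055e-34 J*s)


V0 - E = 3.57 eV = 5.7191e-19 J
kappa = sqrt(2 * m * (V0-E)) / h_bar
= sqrt(2 * 9.109e-31 * 5.7191e-19) / 1.055e-34
= 9.6753e+09 /m
2*kappa*L = 2 * 9.6753e+09 * 1.23e-9
= 23.8012
T = exp(-23.8012) = 4.605554e-11

4.605554e-11


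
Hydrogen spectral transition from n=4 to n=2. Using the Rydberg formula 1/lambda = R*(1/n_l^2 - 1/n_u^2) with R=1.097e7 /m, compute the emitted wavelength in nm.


1/lambda = R * (1/n_l^2 - 1/n_u^2)
= 1.097e7 * (1/2^2 - 1/4^2)
= 1.097e7 * (0.25 - 0.0625)
= 1.097e7 * 0.1875
= 2.0569e+06 /m
lambda = 1 / 2.0569e+06 = 486.1744 nm

486.1744


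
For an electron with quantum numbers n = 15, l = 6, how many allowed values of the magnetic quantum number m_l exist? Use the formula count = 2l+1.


m_l ranges from -l to +l in integer steps
So m_l goes from -6 to +6
Count = 2l + 1 = 2*6 + 1
= 13

13


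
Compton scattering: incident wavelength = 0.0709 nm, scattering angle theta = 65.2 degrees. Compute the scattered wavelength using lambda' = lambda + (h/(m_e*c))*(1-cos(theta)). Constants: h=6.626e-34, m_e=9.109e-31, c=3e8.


Compton wavelength: h/(m_e*c) = 2.4247e-12 m
d_lambda = 2.4247e-12 * (1 - cos(65.2 deg))
= 2.4247e-12 * 0.580548
= 1.4077e-12 m = 0.001408 nm
lambda' = 0.0709 + 0.001408
= 0.072308 nm

0.072308


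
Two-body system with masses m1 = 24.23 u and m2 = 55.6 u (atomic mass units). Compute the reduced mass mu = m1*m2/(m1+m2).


mu = m1 * m2 / (m1 + m2)
= 24.23 * 55.6 / (24.23 + 55.6)
= 1347.188 / 79.83
= 16.8757 u

16.8757


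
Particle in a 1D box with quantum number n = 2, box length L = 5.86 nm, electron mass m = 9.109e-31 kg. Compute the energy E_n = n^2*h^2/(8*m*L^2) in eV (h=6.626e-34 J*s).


E = n^2 * h^2 / (8 * m * L^2)
= 2^2 * (6.626e-34)^2 / (8 * 9.109e-31 * (5.86e-9)^2)
= 4 * 4.3904e-67 / (8 * 9.109e-31 * 3.4340e-17)
= 7.0179e-21 J
= 0.0438 eV

0.0438


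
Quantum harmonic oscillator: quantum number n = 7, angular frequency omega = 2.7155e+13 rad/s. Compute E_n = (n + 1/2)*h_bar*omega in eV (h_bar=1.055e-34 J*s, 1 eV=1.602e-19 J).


E = (n + 1/2) * h_bar * omega
= (7 + 0.5) * 1.055e-34 * 2.7155e+13
= 7.5 * 2.8649e-21
= 2.1486e-20 J
= 0.1341 eV

0.1341


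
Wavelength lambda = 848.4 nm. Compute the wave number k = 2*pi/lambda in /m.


k = 2 * pi / lambda
= 6.2832 / (848.4e-9)
= 6.2832 / 8.4840e-07
= 7.4059e+06 /m

7.4059e+06


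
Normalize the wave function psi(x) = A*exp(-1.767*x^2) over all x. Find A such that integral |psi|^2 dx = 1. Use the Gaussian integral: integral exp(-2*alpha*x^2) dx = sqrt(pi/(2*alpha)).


integral |psi|^2 dx = A^2 * sqrt(pi/(2*alpha)) = 1
A^2 = sqrt(2*alpha/pi)
= sqrt(2 * 1.767 / pi)
= 1.060616
A = sqrt(1.060616)
= 1.0299

1.0299


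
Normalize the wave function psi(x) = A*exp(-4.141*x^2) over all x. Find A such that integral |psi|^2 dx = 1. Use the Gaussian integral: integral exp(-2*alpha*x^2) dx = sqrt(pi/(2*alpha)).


integral |psi|^2 dx = A^2 * sqrt(pi/(2*alpha)) = 1
A^2 = sqrt(2*alpha/pi)
= sqrt(2 * 4.141 / pi)
= 1.623651
A = sqrt(1.623651)
= 1.2742

1.2742


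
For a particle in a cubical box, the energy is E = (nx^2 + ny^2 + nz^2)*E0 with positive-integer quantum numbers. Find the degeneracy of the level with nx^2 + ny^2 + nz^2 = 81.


Enumerate all (nx, ny, nz) with nx^2 + ny^2 + nz^2 = 81:
(1,4,8)
(1,8,4)
(3,6,6)
(4,1,8)
(4,4,7)
(4,7,4)
(4,8,1)
(6,3,6)
(6,6,3)
(7,4,4)
(8,1,4)
(8,4,1)
Total degeneracy = 12

12


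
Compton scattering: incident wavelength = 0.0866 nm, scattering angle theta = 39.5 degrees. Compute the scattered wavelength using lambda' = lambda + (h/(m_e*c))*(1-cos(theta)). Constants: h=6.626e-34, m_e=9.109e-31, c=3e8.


Compton wavelength: h/(m_e*c) = 2.4247e-12 m
d_lambda = 2.4247e-12 * (1 - cos(39.5 deg))
= 2.4247e-12 * 0.228375
= 5.5374e-13 m = 0.000554 nm
lambda' = 0.0866 + 0.000554
= 0.087154 nm

0.087154


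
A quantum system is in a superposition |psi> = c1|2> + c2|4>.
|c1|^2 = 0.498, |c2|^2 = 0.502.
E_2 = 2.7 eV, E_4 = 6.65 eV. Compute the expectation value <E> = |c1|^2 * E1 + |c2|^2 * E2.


<E> = |c1|^2 * E1 + |c2|^2 * E2
= 0.498 * 2.7 + 0.502 * 6.65
= 1.3446 + 3.3383
= 4.6829 eV

4.6829


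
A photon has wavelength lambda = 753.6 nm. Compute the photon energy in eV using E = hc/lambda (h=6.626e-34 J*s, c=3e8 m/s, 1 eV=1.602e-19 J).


E = hc / lambda
= (6.626e-34)(3e8) / (753.6e-9)
= 1.9878e-25 / 7.5360e-07
= 2.6377e-19 J
Converting to eV: 2.6377e-19 / 1.602e-19
= 1.6465 eV

1.6465


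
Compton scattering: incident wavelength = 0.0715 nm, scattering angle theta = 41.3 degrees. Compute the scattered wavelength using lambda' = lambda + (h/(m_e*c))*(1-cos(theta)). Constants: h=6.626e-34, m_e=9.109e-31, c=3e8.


Compton wavelength: h/(m_e*c) = 2.4247e-12 m
d_lambda = 2.4247e-12 * (1 - cos(41.3 deg))
= 2.4247e-12 * 0.248736
= 6.0311e-13 m = 0.000603 nm
lambda' = 0.0715 + 0.000603
= 0.072103 nm

0.072103


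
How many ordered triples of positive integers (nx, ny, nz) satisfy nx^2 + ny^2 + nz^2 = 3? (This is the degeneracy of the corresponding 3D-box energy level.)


Enumerate all (nx, ny, nz) with nx^2 + ny^2 + nz^2 = 3:
(1,1,1)
Total degeneracy = 1

1


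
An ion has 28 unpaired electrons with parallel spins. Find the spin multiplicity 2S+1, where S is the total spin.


Total spin S = N * (1/2) = 28 * 0.5 = 14.0
Spin multiplicity = 2S + 1
= 2 * 14.0 + 1
= 29

29


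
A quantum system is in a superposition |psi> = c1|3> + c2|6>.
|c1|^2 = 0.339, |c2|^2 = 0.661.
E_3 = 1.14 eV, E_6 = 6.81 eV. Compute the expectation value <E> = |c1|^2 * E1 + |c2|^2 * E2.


<E> = |c1|^2 * E1 + |c2|^2 * E2
= 0.339 * 1.14 + 0.661 * 6.81
= 0.3865 + 4.5014
= 4.8879 eV

4.8879


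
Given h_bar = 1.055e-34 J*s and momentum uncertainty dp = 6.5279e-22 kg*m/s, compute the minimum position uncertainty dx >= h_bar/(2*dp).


dx = h_bar / (2 * dp)
= 1.055e-34 / (2 * 6.5279e-22)
= 1.055e-34 / 1.3056e-21
= 8.0807e-14 m

8.0807e-14


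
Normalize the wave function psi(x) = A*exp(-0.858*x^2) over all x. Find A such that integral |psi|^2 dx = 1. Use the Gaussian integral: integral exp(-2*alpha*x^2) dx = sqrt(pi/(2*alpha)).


integral |psi|^2 dx = A^2 * sqrt(pi/(2*alpha)) = 1
A^2 = sqrt(2*alpha/pi)
= sqrt(2 * 0.858 / pi)
= 0.739067
A = sqrt(0.739067)
= 0.8597

0.8597


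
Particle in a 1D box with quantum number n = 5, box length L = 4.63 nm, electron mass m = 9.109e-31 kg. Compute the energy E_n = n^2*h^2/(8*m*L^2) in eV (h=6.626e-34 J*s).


E = n^2 * h^2 / (8 * m * L^2)
= 5^2 * (6.626e-34)^2 / (8 * 9.109e-31 * (4.63e-9)^2)
= 25 * 4.3904e-67 / (8 * 9.109e-31 * 2.1437e-17)
= 7.0262e-20 J
= 0.4386 eV

0.4386


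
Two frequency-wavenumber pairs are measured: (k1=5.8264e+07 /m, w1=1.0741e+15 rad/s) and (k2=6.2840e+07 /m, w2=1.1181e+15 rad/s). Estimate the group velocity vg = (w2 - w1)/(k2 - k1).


vg = (w2 - w1) / (k2 - k1)
= (1.1181e+15 - 1.0741e+15) / (6.2840e+07 - 5.8264e+07)
= 4.4000e+13 / 4.5760e+06
= 9.6154e+06 m/s

9.6154e+06


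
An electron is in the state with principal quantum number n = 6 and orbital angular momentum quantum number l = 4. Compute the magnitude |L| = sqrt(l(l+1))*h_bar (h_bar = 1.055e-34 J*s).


L = sqrt(l*(l+1)) * h_bar
= sqrt(4 * 5) * 1.055e-34
= sqrt(20) * 1.055e-34
= 4.4721 * 1.055e-34
= 4.7181e-34 J*s

4.7181e-34


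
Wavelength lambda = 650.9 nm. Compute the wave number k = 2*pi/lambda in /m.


k = 2 * pi / lambda
= 6.2832 / (650.9e-9)
= 6.2832 / 6.5090e-07
= 9.6531e+06 /m

9.6531e+06


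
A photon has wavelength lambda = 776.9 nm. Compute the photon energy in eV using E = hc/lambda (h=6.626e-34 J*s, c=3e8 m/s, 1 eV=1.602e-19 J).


E = hc / lambda
= (6.626e-34)(3e8) / (776.9e-9)
= 1.9878e-25 / 7.7690e-07
= 2.5586e-19 J
Converting to eV: 2.5586e-19 / 1.602e-19
= 1.5971 eV

1.5971


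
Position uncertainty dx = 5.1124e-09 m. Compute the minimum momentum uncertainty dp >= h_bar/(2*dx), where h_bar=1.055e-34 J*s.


dp = h_bar / (2 * dx)
= 1.055e-34 / (2 * 5.1124e-09)
= 1.055e-34 / 1.0225e-08
= 1.0318e-26 kg*m/s

1.0318e-26


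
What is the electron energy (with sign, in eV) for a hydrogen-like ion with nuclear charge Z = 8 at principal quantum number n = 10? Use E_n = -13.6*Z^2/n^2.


E_n = -13.6 * Z^2 / n^2
= -13.6 * 8^2 / 10^2
= -13.6 * 64 / 100
= -8.704 eV

-8.704


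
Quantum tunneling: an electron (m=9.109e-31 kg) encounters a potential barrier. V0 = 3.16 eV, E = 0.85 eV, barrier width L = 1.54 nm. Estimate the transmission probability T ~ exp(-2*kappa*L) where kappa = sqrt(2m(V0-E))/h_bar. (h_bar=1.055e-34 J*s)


V0 - E = 2.31 eV = 3.7006e-19 J
kappa = sqrt(2 * m * (V0-E)) / h_bar
= sqrt(2 * 9.109e-31 * 3.7006e-19) / 1.055e-34
= 7.7828e+09 /m
2*kappa*L = 2 * 7.7828e+09 * 1.54e-9
= 23.971
T = exp(-23.971) = 3.886281e-11

3.886281e-11


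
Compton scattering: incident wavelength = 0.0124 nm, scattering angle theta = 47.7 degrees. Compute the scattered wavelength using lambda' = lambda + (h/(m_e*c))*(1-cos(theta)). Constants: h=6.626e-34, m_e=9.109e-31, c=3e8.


Compton wavelength: h/(m_e*c) = 2.4247e-12 m
d_lambda = 2.4247e-12 * (1 - cos(47.7 deg))
= 2.4247e-12 * 0.326987
= 7.9285e-13 m = 0.000793 nm
lambda' = 0.0124 + 0.000793
= 0.013193 nm

0.013193


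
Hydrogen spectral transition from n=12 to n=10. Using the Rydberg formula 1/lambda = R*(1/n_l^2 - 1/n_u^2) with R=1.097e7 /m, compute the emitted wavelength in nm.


1/lambda = R * (1/n_l^2 - 1/n_u^2)
= 1.097e7 * (1/10^2 - 1/12^2)
= 1.097e7 * (0.01 - 0.006944)
= 1.097e7 * 0.003056
= 3.3519e+04 /m
lambda = 1 / 3.3519e+04 = 29833.43 nm

29833.43


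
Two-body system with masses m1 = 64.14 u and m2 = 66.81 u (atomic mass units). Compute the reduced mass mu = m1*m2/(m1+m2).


mu = m1 * m2 / (m1 + m2)
= 64.14 * 66.81 / (64.14 + 66.81)
= 4285.1934 / 130.95
= 32.7239 u

32.7239


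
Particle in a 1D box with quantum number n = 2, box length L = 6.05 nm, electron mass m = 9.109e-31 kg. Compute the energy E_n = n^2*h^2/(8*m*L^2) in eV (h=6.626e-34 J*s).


E = n^2 * h^2 / (8 * m * L^2)
= 2^2 * (6.626e-34)^2 / (8 * 9.109e-31 * (6.05e-9)^2)
= 4 * 4.3904e-67 / (8 * 9.109e-31 * 3.6603e-17)
= 6.5840e-21 J
= 0.0411 eV

0.0411


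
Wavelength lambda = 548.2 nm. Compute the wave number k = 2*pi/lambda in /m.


k = 2 * pi / lambda
= 6.2832 / (548.2e-9)
= 6.2832 / 5.4820e-07
= 1.1461e+07 /m

1.1461e+07


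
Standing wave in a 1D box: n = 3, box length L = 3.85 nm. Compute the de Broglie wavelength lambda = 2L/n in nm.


lambda = 2L / n
= 2 * 3.85 / 3
= 7.7 / 3
= 2.5667 nm

2.5667


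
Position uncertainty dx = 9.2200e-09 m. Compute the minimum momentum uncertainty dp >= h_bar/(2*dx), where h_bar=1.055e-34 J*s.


dp = h_bar / (2 * dx)
= 1.055e-34 / (2 * 9.2200e-09)
= 1.055e-34 / 1.8440e-08
= 5.7213e-27 kg*m/s

5.7213e-27


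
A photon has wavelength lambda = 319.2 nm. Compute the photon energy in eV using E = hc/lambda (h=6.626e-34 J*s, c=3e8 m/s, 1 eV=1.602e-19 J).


E = hc / lambda
= (6.626e-34)(3e8) / (319.2e-9)
= 1.9878e-25 / 3.1920e-07
= 6.2274e-19 J
Converting to eV: 6.2274e-19 / 1.602e-19
= 3.8873 eV

3.8873


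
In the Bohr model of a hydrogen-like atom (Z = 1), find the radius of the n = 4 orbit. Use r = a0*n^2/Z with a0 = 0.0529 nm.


r = a0 * n^2 / Z
= 0.0529 * 4^2 / 1
= 0.0529 * 16 / 1
= 0.8464 nm

0.8464


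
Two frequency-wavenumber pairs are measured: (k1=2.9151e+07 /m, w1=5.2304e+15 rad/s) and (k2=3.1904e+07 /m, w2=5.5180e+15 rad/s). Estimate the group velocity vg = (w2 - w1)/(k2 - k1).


vg = (w2 - w1) / (k2 - k1)
= (5.5180e+15 - 5.2304e+15) / (3.1904e+07 - 2.9151e+07)
= 2.8760e+14 / 2.7530e+06
= 1.0447e+08 m/s

1.0447e+08


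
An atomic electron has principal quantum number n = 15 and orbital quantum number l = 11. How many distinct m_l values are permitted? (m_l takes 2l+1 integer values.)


m_l ranges from -l to +l in integer steps
So m_l goes from -11 to +11
Count = 2l + 1 = 2*11 + 1
= 23

23


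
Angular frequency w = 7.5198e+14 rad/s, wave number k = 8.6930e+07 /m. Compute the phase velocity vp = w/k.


vp = w / k
= 7.5198e+14 / 8.6930e+07
= 8.6504e+06 m/s

8.6504e+06


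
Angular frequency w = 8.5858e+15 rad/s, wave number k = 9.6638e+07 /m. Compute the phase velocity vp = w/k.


vp = w / k
= 8.5858e+15 / 9.6638e+07
= 8.8845e+07 m/s

8.8845e+07


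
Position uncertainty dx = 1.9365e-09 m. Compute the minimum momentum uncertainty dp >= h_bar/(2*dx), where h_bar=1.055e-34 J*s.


dp = h_bar / (2 * dx)
= 1.055e-34 / (2 * 1.9365e-09)
= 1.055e-34 / 3.8730e-09
= 2.7240e-26 kg*m/s

2.7240e-26


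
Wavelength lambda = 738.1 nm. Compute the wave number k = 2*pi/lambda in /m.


k = 2 * pi / lambda
= 6.2832 / (738.1e-9)
= 6.2832 / 7.3810e-07
= 8.5126e+06 /m

8.5126e+06


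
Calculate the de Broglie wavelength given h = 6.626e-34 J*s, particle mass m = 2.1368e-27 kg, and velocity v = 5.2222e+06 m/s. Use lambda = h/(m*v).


lambda = h / (m * v)
= 6.626e-34 / (2.1368e-27 * 5.2222e+06)
= 6.626e-34 / 1.1159e-20
= 5.9379e-14 m

5.9379e-14


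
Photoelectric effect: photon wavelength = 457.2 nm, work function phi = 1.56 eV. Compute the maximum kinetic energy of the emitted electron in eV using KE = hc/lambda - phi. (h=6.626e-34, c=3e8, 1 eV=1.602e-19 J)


E_photon = hc / lambda
= (6.626e-34)(3e8) / (457.2e-9)
= 4.3478e-19 J
= 2.714 eV
KE = E_photon - phi
= 2.714 - 1.56
= 1.154 eV

1.154


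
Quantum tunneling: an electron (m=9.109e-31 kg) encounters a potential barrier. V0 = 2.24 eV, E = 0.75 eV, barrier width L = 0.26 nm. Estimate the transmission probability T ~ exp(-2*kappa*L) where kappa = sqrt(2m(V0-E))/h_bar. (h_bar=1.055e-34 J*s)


V0 - E = 1.49 eV = 2.3870e-19 J
kappa = sqrt(2 * m * (V0-E)) / h_bar
= sqrt(2 * 9.109e-31 * 2.3870e-19) / 1.055e-34
= 6.2506e+09 /m
2*kappa*L = 2 * 6.2506e+09 * 0.26e-9
= 3.2503
T = exp(-3.2503) = 3.876195e-02

3.876195e-02


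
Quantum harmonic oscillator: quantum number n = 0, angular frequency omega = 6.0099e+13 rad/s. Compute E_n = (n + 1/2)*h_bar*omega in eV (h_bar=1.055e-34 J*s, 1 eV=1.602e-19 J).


E = (n + 1/2) * h_bar * omega
= (0 + 0.5) * 1.055e-34 * 6.0099e+13
= 0.5 * 6.3404e-21
= 3.1702e-21 J
= 0.0198 eV

0.0198


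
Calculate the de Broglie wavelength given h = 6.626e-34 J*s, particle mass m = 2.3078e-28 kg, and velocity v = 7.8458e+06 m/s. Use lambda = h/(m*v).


lambda = h / (m * v)
= 6.626e-34 / (2.3078e-28 * 7.8458e+06)
= 6.626e-34 / 1.8107e-21
= 3.6595e-13 m

3.6595e-13


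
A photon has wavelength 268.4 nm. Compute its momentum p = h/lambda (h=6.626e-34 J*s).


p = h / lambda
= 6.626e-34 / (268.4e-9)
= 6.626e-34 / 2.6840e-07
= 2.4687e-27 kg*m/s

2.4687e-27


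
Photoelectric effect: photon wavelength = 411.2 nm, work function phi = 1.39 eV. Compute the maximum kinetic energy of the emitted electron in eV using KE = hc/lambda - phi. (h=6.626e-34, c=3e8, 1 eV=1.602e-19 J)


E_photon = hc / lambda
= (6.626e-34)(3e8) / (411.2e-9)
= 4.8341e-19 J
= 3.0176 eV
KE = E_photon - phi
= 3.0176 - 1.39
= 1.6276 eV

1.6276


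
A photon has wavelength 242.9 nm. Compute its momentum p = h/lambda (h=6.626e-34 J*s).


p = h / lambda
= 6.626e-34 / (242.9e-9)
= 6.626e-34 / 2.4290e-07
= 2.7279e-27 kg*m/s

2.7279e-27


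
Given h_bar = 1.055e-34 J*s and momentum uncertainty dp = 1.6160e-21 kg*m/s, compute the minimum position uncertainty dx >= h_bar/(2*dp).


dx = h_bar / (2 * dp)
= 1.055e-34 / (2 * 1.6160e-21)
= 1.055e-34 / 3.2320e-21
= 3.2642e-14 m

3.2642e-14


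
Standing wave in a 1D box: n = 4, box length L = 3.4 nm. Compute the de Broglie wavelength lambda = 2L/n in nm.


lambda = 2L / n
= 2 * 3.4 / 4
= 6.8 / 4
= 1.7 nm

1.7


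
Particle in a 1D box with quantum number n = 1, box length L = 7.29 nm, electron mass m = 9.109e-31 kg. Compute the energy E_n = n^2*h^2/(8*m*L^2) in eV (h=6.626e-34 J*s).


E = n^2 * h^2 / (8 * m * L^2)
= 1^2 * (6.626e-34)^2 / (8 * 9.109e-31 * (7.29e-9)^2)
= 1 * 4.3904e-67 / (8 * 9.109e-31 * 5.3144e-17)
= 1.1337e-21 J
= 0.0071 eV

0.0071


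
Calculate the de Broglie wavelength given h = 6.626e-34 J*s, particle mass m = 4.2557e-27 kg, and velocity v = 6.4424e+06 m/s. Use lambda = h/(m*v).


lambda = h / (m * v)
= 6.626e-34 / (4.2557e-27 * 6.4424e+06)
= 6.626e-34 / 2.7417e-20
= 2.4168e-14 m

2.4168e-14


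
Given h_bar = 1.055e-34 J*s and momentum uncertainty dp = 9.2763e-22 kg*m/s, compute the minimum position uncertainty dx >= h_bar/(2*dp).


dx = h_bar / (2 * dp)
= 1.055e-34 / (2 * 9.2763e-22)
= 1.055e-34 / 1.8553e-21
= 5.6865e-14 m

5.6865e-14


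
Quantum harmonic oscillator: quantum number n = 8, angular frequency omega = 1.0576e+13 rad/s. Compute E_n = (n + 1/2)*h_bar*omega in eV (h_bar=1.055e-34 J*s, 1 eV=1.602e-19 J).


E = (n + 1/2) * h_bar * omega
= (8 + 0.5) * 1.055e-34 * 1.0576e+13
= 8.5 * 1.1158e-21
= 9.4840e-21 J
= 0.0592 eV

0.0592


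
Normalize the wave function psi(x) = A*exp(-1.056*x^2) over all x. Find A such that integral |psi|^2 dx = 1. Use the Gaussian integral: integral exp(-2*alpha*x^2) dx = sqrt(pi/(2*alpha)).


integral |psi|^2 dx = A^2 * sqrt(pi/(2*alpha)) = 1
A^2 = sqrt(2*alpha/pi)
= sqrt(2 * 1.056 / pi)
= 0.819921
A = sqrt(0.819921)
= 0.9055

0.9055


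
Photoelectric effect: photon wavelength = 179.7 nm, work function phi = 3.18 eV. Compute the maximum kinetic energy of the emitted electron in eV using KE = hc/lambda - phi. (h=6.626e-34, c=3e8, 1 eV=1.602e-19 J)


E_photon = hc / lambda
= (6.626e-34)(3e8) / (179.7e-9)
= 1.1062e-18 J
= 6.905 eV
KE = E_photon - phi
= 6.905 - 3.18
= 3.725 eV

3.725


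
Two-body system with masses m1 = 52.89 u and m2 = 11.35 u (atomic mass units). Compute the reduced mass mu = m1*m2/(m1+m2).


mu = m1 * m2 / (m1 + m2)
= 52.89 * 11.35 / (52.89 + 11.35)
= 600.3015 / 64.24
= 9.3447 u

9.3447


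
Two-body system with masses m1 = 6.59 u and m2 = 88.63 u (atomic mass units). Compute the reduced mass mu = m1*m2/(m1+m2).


mu = m1 * m2 / (m1 + m2)
= 6.59 * 88.63 / (6.59 + 88.63)
= 584.0717 / 95.22
= 6.1339 u

6.1339


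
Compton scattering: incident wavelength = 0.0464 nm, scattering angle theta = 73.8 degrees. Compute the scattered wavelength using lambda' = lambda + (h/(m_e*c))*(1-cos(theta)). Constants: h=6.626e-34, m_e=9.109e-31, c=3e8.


Compton wavelength: h/(m_e*c) = 2.4247e-12 m
d_lambda = 2.4247e-12 * (1 - cos(73.8 deg))
= 2.4247e-12 * 0.721009
= 1.7482e-12 m = 0.001748 nm
lambda' = 0.0464 + 0.001748
= 0.048148 nm

0.048148


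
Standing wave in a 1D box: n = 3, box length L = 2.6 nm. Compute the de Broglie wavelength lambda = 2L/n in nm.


lambda = 2L / n
= 2 * 2.6 / 3
= 5.2 / 3
= 1.7333 nm

1.7333


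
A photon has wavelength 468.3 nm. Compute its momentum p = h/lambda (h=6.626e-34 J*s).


p = h / lambda
= 6.626e-34 / (468.3e-9)
= 6.626e-34 / 4.6830e-07
= 1.4149e-27 kg*m/s

1.4149e-27


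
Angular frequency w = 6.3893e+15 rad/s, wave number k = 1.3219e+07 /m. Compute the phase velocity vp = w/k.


vp = w / k
= 6.3893e+15 / 1.3219e+07
= 4.8334e+08 m/s

4.8334e+08


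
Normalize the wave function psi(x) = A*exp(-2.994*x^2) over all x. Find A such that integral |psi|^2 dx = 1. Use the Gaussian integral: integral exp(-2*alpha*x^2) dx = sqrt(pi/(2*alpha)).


integral |psi|^2 dx = A^2 * sqrt(pi/(2*alpha)) = 1
A^2 = sqrt(2*alpha/pi)
= sqrt(2 * 2.994 / pi)
= 1.380594
A = sqrt(1.380594)
= 1.175

1.175


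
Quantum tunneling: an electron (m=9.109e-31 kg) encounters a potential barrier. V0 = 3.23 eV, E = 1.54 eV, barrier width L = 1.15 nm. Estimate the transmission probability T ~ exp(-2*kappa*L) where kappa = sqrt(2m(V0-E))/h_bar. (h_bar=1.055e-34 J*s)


V0 - E = 1.69 eV = 2.7074e-19 J
kappa = sqrt(2 * m * (V0-E)) / h_bar
= sqrt(2 * 9.109e-31 * 2.7074e-19) / 1.055e-34
= 6.6569e+09 /m
2*kappa*L = 2 * 6.6569e+09 * 1.15e-9
= 15.3109
T = exp(-15.3109) = 2.241643e-07

2.241643e-07


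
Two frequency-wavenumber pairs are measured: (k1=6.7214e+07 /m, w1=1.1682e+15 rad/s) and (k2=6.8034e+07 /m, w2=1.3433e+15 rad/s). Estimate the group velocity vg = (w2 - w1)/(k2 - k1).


vg = (w2 - w1) / (k2 - k1)
= (1.3433e+15 - 1.1682e+15) / (6.8034e+07 - 6.7214e+07)
= 1.7510e+14 / 8.2000e+05
= 2.1354e+08 m/s

2.1354e+08


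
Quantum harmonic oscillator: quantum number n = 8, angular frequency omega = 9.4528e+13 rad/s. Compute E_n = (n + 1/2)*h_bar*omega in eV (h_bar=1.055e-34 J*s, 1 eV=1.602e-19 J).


E = (n + 1/2) * h_bar * omega
= (8 + 0.5) * 1.055e-34 * 9.4528e+13
= 8.5 * 9.9727e-21
= 8.4768e-20 J
= 0.5291 eV

0.5291


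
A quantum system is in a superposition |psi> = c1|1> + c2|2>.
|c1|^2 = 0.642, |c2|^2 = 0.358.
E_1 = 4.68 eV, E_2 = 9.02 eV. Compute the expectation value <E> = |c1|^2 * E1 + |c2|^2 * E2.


<E> = |c1|^2 * E1 + |c2|^2 * E2
= 0.642 * 4.68 + 0.358 * 9.02
= 3.0046 + 3.2292
= 6.2337 eV

6.2337


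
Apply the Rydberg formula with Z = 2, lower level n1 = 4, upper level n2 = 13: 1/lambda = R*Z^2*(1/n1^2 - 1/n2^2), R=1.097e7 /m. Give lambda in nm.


1/lambda = R * Z^2 * (1/n1^2 - 1/n2^2)
= 1.097e7 * 2^2 * (1/4^2 - 1/13^2)
= 1.097e7 * 4 * (0.0625 - 0.005917)
= 2.4829e+06 /m
lambda = 1 / 2.4829e+06
= 402.7621 nm

402.7621


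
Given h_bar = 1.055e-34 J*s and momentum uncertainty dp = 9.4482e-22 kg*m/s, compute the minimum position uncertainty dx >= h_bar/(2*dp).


dx = h_bar / (2 * dp)
= 1.055e-34 / (2 * 9.4482e-22)
= 1.055e-34 / 1.8896e-21
= 5.5831e-14 m

5.5831e-14


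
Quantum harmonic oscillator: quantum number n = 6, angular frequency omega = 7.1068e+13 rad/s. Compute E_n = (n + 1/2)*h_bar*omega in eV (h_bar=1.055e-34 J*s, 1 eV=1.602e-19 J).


E = (n + 1/2) * h_bar * omega
= (6 + 0.5) * 1.055e-34 * 7.1068e+13
= 6.5 * 7.4977e-21
= 4.8735e-20 J
= 0.3042 eV

0.3042


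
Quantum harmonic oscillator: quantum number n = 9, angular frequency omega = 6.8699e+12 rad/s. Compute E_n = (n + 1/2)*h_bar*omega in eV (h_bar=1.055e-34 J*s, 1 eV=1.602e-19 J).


E = (n + 1/2) * h_bar * omega
= (9 + 0.5) * 1.055e-34 * 6.8699e+12
= 9.5 * 7.2477e-22
= 6.8854e-21 J
= 0.043 eV

0.043


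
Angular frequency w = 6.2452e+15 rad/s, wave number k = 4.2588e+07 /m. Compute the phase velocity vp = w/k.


vp = w / k
= 6.2452e+15 / 4.2588e+07
= 1.4664e+08 m/s

1.4664e+08


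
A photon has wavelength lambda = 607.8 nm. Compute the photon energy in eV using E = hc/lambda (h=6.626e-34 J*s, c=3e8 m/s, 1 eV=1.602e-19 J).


E = hc / lambda
= (6.626e-34)(3e8) / (607.8e-9)
= 1.9878e-25 / 6.0780e-07
= 3.2705e-19 J
Converting to eV: 3.2705e-19 / 1.602e-19
= 2.0415 eV

2.0415


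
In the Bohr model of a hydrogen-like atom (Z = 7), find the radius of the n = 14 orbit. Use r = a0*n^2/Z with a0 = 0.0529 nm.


r = a0 * n^2 / Z
= 0.0529 * 14^2 / 7
= 0.0529 * 196 / 7
= 1.4812 nm

1.4812


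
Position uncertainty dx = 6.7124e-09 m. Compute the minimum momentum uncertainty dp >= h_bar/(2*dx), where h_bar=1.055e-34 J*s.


dp = h_bar / (2 * dx)
= 1.055e-34 / (2 * 6.7124e-09)
= 1.055e-34 / 1.3425e-08
= 7.8586e-27 kg*m/s

7.8586e-27


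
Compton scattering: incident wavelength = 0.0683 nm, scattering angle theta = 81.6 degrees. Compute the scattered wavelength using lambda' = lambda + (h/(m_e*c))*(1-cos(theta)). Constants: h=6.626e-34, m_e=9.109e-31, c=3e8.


Compton wavelength: h/(m_e*c) = 2.4247e-12 m
d_lambda = 2.4247e-12 * (1 - cos(81.6 deg))
= 2.4247e-12 * 0.853917
= 2.0705e-12 m = 0.00207 nm
lambda' = 0.0683 + 0.00207
= 0.07037 nm

0.07037


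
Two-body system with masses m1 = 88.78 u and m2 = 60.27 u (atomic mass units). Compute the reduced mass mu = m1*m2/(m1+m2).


mu = m1 * m2 / (m1 + m2)
= 88.78 * 60.27 / (88.78 + 60.27)
= 5350.7706 / 149.05
= 35.8992 u

35.8992


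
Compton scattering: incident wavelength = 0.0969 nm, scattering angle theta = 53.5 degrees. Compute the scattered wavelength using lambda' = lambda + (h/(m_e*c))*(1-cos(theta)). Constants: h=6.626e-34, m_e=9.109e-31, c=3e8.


Compton wavelength: h/(m_e*c) = 2.4247e-12 m
d_lambda = 2.4247e-12 * (1 - cos(53.5 deg))
= 2.4247e-12 * 0.405177
= 9.8244e-13 m = 0.000982 nm
lambda' = 0.0969 + 0.000982
= 0.097882 nm

0.097882


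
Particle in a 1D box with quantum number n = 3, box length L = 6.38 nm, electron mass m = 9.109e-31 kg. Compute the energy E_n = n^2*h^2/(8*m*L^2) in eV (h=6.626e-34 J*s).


E = n^2 * h^2 / (8 * m * L^2)
= 3^2 * (6.626e-34)^2 / (8 * 9.109e-31 * (6.38e-9)^2)
= 9 * 4.3904e-67 / (8 * 9.109e-31 * 4.0704e-17)
= 1.3321e-20 J
= 0.0832 eV

0.0832


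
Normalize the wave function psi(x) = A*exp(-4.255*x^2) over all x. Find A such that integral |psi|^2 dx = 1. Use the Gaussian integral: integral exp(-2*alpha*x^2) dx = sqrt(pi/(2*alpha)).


integral |psi|^2 dx = A^2 * sqrt(pi/(2*alpha)) = 1
A^2 = sqrt(2*alpha/pi)
= sqrt(2 * 4.255 / pi)
= 1.645848
A = sqrt(1.645848)
= 1.2829

1.2829


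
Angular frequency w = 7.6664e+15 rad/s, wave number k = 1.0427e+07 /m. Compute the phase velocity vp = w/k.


vp = w / k
= 7.6664e+15 / 1.0427e+07
= 7.3525e+08 m/s

7.3525e+08


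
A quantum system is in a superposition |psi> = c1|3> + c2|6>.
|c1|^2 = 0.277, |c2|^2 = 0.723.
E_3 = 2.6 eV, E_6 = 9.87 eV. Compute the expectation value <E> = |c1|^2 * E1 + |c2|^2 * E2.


<E> = |c1|^2 * E1 + |c2|^2 * E2
= 0.277 * 2.6 + 0.723 * 9.87
= 0.7202 + 7.136
= 7.8562 eV

7.8562


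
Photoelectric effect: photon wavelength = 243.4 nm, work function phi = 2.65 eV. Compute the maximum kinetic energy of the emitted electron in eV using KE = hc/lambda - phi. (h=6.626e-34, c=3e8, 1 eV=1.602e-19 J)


E_photon = hc / lambda
= (6.626e-34)(3e8) / (243.4e-9)
= 8.1668e-19 J
= 5.0979 eV
KE = E_photon - phi
= 5.0979 - 2.65
= 2.4479 eV

2.4479


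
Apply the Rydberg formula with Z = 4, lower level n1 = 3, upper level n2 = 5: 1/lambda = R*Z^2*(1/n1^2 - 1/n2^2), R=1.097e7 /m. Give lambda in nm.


1/lambda = R * Z^2 * (1/n1^2 - 1/n2^2)
= 1.097e7 * 4^2 * (1/3^2 - 1/5^2)
= 1.097e7 * 16 * (0.111111 - 0.04)
= 1.2481e+07 /m
lambda = 1 / 1.2481e+07
= 80.1191 nm

80.1191


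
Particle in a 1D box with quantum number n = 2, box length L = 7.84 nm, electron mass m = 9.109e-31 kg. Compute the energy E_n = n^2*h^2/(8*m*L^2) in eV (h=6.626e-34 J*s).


E = n^2 * h^2 / (8 * m * L^2)
= 2^2 * (6.626e-34)^2 / (8 * 9.109e-31 * (7.84e-9)^2)
= 4 * 4.3904e-67 / (8 * 9.109e-31 * 6.1466e-17)
= 3.9208e-21 J
= 0.0245 eV

0.0245


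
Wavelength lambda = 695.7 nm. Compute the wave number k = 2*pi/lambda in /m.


k = 2 * pi / lambda
= 6.2832 / (695.7e-9)
= 6.2832 / 6.9570e-07
= 9.0315e+06 /m

9.0315e+06


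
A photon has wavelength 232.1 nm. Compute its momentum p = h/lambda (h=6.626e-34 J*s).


p = h / lambda
= 6.626e-34 / (232.1e-9)
= 6.626e-34 / 2.3210e-07
= 2.8548e-27 kg*m/s

2.8548e-27


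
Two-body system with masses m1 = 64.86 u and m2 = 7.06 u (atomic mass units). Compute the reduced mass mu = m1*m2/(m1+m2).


mu = m1 * m2 / (m1 + m2)
= 64.86 * 7.06 / (64.86 + 7.06)
= 457.9116 / 71.92
= 6.367 u

6.367


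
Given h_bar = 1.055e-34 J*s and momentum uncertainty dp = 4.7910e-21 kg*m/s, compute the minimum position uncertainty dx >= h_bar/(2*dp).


dx = h_bar / (2 * dp)
= 1.055e-34 / (2 * 4.7910e-21)
= 1.055e-34 / 9.5820e-21
= 1.1010e-14 m

1.1010e-14
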